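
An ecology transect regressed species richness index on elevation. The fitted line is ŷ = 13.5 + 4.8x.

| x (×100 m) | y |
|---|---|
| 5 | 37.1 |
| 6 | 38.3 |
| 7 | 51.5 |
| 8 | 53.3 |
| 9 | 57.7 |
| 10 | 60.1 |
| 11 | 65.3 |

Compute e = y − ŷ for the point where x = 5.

e = -0.4

ŷ = 13.5 + 4.8·5 = 37.5
e = 37.1 − 37.5 = -0.4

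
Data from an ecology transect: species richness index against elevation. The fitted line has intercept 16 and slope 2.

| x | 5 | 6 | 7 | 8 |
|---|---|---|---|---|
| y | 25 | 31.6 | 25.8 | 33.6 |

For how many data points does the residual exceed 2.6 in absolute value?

2

x=5: ŷ = 16 + 2·5 = 26; e = 25 − 26 = -1
x=6: ŷ = 16 + 2·6 = 28; e = 31.6 − 28 = 3.6
x=7: ŷ = 16 + 2·7 = 30; e = 25.8 − 30 = -4.2
x=8: ŷ = 16 + 2·8 = 32; e = 33.6 − 32 = 1.6
|e| > 2.6: x=6 (|e|=3.6), x=7 (|e|=4.2) → 2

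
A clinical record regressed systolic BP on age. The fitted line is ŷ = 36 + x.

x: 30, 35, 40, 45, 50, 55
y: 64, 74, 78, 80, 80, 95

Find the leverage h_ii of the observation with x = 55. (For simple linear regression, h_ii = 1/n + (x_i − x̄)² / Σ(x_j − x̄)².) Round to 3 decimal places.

h = 0.524

x̄ = (30 + 35 + 40 + 45 + 50 + 55)/6 = 42.5
Σ(x − x̄)² = 156.25 + 56.25 + 6.25 + 6.25 + 56.25 + 156.25 = 437.5
h = 1/6 + (12.5)²/437.5 = 0.166667 + 0.357143 = 0.524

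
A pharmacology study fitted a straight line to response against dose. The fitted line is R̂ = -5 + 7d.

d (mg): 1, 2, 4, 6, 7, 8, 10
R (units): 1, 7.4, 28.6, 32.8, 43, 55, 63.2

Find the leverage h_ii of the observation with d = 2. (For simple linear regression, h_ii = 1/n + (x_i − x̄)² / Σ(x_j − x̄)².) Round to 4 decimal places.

d̄ = (1 + 2 + 4 + 6 + 7 + 8 + 10)/7 = 5.42857
Σ(d − d̄)² = 19.6122 + 11.7551 + 2.04082 + 0.326531 + 2.46939 + 6.61224 + 20.898 = 63.7143
h = 1/7 + (-3.42857)²/63.7143 = 0.142857 + 0.184497 = 0.3274

h = 0.3274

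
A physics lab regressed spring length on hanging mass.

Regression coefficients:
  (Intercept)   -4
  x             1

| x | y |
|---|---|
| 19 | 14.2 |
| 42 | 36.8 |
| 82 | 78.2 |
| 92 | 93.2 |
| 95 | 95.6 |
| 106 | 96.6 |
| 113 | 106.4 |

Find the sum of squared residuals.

x=19: ŷ = -4 + 19 = 15; e = 14.2 − 15 = -0.8
x=42: ŷ = -4 + 42 = 38; e = 36.8 − 38 = -1.2
x=82: ŷ = -4 + 82 = 78; e = 78.2 − 78 = 0.2
x=92: ŷ = -4 + 92 = 88; e = 93.2 − 88 = 5.2
x=95: ŷ = -4 + 95 = 91; e = 95.6 − 91 = 4.6
x=106: ŷ = -4 + 106 = 102; e = 96.6 − 102 = -5.4
x=113: ŷ = -4 + 113 = 109; e = 106.4 − 109 = -2.6
SSE = 0.64 + 1.44 + 0.04 + 27.04 + 21.16 + 29.16 + 6.76 = 86.24

SSE = 86.24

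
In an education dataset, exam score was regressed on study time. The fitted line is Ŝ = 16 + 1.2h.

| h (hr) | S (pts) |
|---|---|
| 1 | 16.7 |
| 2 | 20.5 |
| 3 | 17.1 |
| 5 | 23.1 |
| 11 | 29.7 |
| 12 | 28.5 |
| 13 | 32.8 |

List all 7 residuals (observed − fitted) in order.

h=1: Ŝ = 16 + 1.2·1 = 17.2; r = 16.7 − 17.2 = -0.5
h=2: Ŝ = 16 + 1.2·2 = 18.4; r = 20.5 − 18.4 = 2.1
h=3: Ŝ = 16 + 1.2·3 = 19.6; r = 17.1 − 19.6 = -2.5
h=5: Ŝ = 16 + 1.2·5 = 22; r = 23.1 − 22 = 1.1
h=11: Ŝ = 16 + 1.2·11 = 29.2; r = 29.7 − 29.2 = 0.5
h=12: Ŝ = 16 + 1.2·12 = 30.4; r = 28.5 − 30.4 = -1.9
h=13: Ŝ = 16 + 1.2·13 = 31.6; r = 32.8 − 31.6 = 1.2

-0.5, 2.1, -2.5, 1.1, 0.5, -1.9, 1.2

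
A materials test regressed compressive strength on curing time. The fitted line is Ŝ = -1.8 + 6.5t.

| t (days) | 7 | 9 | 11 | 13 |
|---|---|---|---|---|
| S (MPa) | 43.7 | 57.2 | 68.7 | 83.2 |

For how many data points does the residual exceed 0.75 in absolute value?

t=7: Ŝ = -1.8 + 6.5·7 = 43.7; e = 43.7 − 43.7 = 0
t=9: Ŝ = -1.8 + 6.5·9 = 56.7; e = 57.2 − 56.7 = 0.5
t=11: Ŝ = -1.8 + 6.5·11 = 69.7; e = 68.7 − 69.7 = -1
t=13: Ŝ = -1.8 + 6.5·13 = 82.7; e = 83.2 − 82.7 = 0.5
|e| > 0.75: t=11 (|e|=1) → 1

1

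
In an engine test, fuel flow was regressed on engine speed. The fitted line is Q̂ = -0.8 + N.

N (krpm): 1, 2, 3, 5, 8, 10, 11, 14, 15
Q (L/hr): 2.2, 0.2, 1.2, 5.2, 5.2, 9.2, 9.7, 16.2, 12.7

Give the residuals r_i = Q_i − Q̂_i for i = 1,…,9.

2, -1, -1, 1, -2, 0, -0.5, 3, -1.5

N=1: Q̂ = -0.8 + 1 = 0.2; r = 2.2 − 0.2 = 2
N=2: Q̂ = -0.8 + 2 = 1.2; r = 0.2 − 1.2 = -1
N=3: Q̂ = -0.8 + 3 = 2.2; r = 1.2 − 2.2 = -1
N=5: Q̂ = -0.8 + 5 = 4.2; r = 5.2 − 4.2 = 1
N=8: Q̂ = -0.8 + 8 = 7.2; r = 5.2 − 7.2 = -2
N=10: Q̂ = -0.8 + 10 = 9.2; r = 9.2 − 9.2 = 0
N=11: Q̂ = -0.8 + 11 = 10.2; r = 9.7 − 10.2 = -0.5
N=14: Q̂ = -0.8 + 14 = 13.2; r = 16.2 − 13.2 = 3
N=15: Q̂ = -0.8 + 15 = 14.2; r = 12.7 − 14.2 = -1.5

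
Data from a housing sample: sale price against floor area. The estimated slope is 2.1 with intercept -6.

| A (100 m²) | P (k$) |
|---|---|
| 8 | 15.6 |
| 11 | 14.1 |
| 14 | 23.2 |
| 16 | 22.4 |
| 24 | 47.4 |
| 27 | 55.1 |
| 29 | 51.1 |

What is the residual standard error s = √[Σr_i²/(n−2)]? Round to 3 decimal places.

A=8: P̂ = -6 + 2.1·8 = 10.8; r = 15.6 − 10.8 = 4.8
A=11: P̂ = -6 + 2.1·11 = 17.1; r = 14.1 − 17.1 = -3
A=14: P̂ = -6 + 2.1·14 = 23.4; r = 23.2 − 23.4 = -0.2
A=16: P̂ = -6 + 2.1·16 = 27.6; r = 22.4 − 27.6 = -5.2
A=24: P̂ = -6 + 2.1·24 = 44.4; r = 47.4 − 44.4 = 3
A=27: P̂ = -6 + 2.1·27 = 50.7; r = 55.1 − 50.7 = 4.4
A=29: P̂ = -6 + 2.1·29 = 54.9; r = 51.1 − 54.9 = -3.8
SSE = 23.04 + 9 + 0.04 + 27.04 + 9 + 19.36 + 14.44 = 101.92
s = √(101.92/5) = √20.384 ≈ 4.515

s = 4.515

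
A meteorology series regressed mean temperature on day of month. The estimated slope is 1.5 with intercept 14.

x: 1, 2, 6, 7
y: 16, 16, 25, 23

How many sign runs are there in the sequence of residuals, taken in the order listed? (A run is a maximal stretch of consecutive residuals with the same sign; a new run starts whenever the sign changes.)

4 runs

x=1: ŷ = 14 + 1.5·1 = 15.5; r = 16 − 15.5 = 0.5
x=2: ŷ = 14 + 1.5·2 = 17; r = 16 − 17 = -1
x=6: ŷ = 14 + 1.5·6 = 23; r = 25 − 23 = 2
x=7: ŷ = 14 + 1.5·7 = 24.5; r = 23 − 24.5 = -1.5
Signs: + − + −
Runs: +×1, −×1, +×1, −×1 → 4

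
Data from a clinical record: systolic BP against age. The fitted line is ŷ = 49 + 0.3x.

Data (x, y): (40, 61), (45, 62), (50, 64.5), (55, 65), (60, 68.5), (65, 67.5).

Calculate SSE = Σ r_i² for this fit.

SSE = 4

x=40: ŷ = 49 + 0.3·40 = 61; r = 61 − 61 = 0
x=45: ŷ = 49 + 0.3·45 = 62.5; r = 62 − 62.5 = -0.5
x=50: ŷ = 49 + 0.3·50 = 64; r = 64.5 − 64 = 0.5
x=55: ŷ = 49 + 0.3·55 = 65.5; r = 65 − 65.5 = -0.5
x=60: ŷ = 49 + 0.3·60 = 67; r = 68.5 − 67 = 1.5
x=65: ŷ = 49 + 0.3·65 = 68.5; r = 67.5 − 68.5 = -1
SSE = 0 + 0.25 + 0.25 + 0.25 + 2.25 + 1 = 4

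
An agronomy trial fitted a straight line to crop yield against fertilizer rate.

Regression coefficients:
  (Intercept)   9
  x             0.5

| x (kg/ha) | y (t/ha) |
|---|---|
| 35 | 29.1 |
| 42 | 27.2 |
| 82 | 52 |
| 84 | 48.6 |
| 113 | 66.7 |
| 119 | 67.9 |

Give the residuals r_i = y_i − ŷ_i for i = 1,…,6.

2.6, -2.8, 2, -2.4, 1.2, -0.6

x=35: ŷ = 9 + 0.5·35 = 26.5; r = 29.1 − 26.5 = 2.6
x=42: ŷ = 9 + 0.5·42 = 30; r = 27.2 − 30 = -2.8
x=82: ŷ = 9 + 0.5·82 = 50; r = 52 − 50 = 2
x=84: ŷ = 9 + 0.5·84 = 51; r = 48.6 − 51 = -2.4
x=113: ŷ = 9 + 0.5·113 = 65.5; r = 66.7 − 65.5 = 1.2
x=119: ŷ = 9 + 0.5·119 = 68.5; r = 67.9 − 68.5 = -0.6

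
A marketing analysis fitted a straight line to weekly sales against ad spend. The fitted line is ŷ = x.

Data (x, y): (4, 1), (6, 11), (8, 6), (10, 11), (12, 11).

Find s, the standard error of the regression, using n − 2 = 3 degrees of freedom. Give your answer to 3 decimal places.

s = 3.651

x=4: ŷ = 4 = 4; r = 1 − 4 = -3
x=6: ŷ = 6 = 6; r = 11 − 6 = 5
x=8: ŷ = 8 = 8; r = 6 − 8 = -2
x=10: ŷ = 10 = 10; r = 11 − 10 = 1
x=12: ŷ = 12 = 12; r = 11 − 12 = -1
SSE = 9 + 25 + 4 + 1 + 1 = 40
s = √(40/3) = √13.3333 ≈ 3.651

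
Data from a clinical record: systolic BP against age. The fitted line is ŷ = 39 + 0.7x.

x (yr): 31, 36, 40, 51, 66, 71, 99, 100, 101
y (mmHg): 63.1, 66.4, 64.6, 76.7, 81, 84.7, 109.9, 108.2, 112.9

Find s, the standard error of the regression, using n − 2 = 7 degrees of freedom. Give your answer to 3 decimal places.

s = 3.104

x=31: ŷ = 39 + 0.7·31 = 60.7; r = 63.1 − 60.7 = 2.4
x=36: ŷ = 39 + 0.7·36 = 64.2; r = 66.4 − 64.2 = 2.2
x=40: ŷ = 39 + 0.7·40 = 67; r = 64.6 − 67 = -2.4
x=51: ŷ = 39 + 0.7·51 = 74.7; r = 76.7 − 74.7 = 2
x=66: ŷ = 39 + 0.7·66 = 85.2; r = 81 − 85.2 = -4.2
x=71: ŷ = 39 + 0.7·71 = 88.7; r = 84.7 − 88.7 = -4
x=99: ŷ = 39 + 0.7·99 = 108.3; r = 109.9 − 108.3 = 1.6
x=100: ŷ = 39 + 0.7·100 = 109; r = 108.2 − 109 = -0.8
x=101: ŷ = 39 + 0.7·101 = 109.7; r = 112.9 − 109.7 = 3.2
SSE = 5.76 + 4.84 + 5.76 + 4 + 17.64 + 16 + 2.56 + 0.64 + 10.24 = 67.44
s = √(67.44/7) = √9.63429 ≈ 3.104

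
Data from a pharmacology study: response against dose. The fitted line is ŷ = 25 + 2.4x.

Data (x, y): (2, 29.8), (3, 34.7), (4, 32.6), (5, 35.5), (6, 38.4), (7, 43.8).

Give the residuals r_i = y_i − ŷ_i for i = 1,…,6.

0, 2.5, -2, -1.5, -1, 2

x=2: ŷ = 25 + 2.4·2 = 29.8; r = 29.8 − 29.8 = 0
x=3: ŷ = 25 + 2.4·3 = 32.2; r = 34.7 − 32.2 = 2.5
x=4: ŷ = 25 + 2.4·4 = 34.6; r = 32.6 − 34.6 = -2
x=5: ŷ = 25 + 2.4·5 = 37; r = 35.5 − 37 = -1.5
x=6: ŷ = 25 + 2.4·6 = 39.4; r = 38.4 − 39.4 = -1
x=7: ŷ = 25 + 2.4·7 = 41.8; r = 43.8 − 41.8 = 2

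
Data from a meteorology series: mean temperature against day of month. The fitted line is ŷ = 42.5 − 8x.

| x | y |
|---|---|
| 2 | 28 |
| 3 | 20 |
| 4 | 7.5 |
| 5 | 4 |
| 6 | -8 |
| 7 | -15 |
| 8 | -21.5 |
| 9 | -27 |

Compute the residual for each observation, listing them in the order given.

x=2: ŷ = 42.5 − 8·2 = 26.5; r = 28 − 26.5 = 1.5
x=3: ŷ = 42.5 − 8·3 = 18.5; r = 20 − 18.5 = 1.5
x=4: ŷ = 42.5 − 8·4 = 10.5; r = 7.5 − 10.5 = -3
x=5: ŷ = 42.5 − 8·5 = 2.5; r = 4 − 2.5 = 1.5
x=6: ŷ = 42.5 − 8·6 = -5.5; r = -8 − (-5.5) = -2.5
x=7: ŷ = 42.5 − 8·7 = -13.5; r = -15 − (-13.5) = -1.5
x=8: ŷ = 42.5 − 8·8 = -21.5; r = -21.5 − (-21.5) = 0
x=9: ŷ = 42.5 − 8·9 = -29.5; r = -27 − (-29.5) = 2.5

1.5, 1.5, -3, 1.5, -2.5, -1.5, 0, 2.5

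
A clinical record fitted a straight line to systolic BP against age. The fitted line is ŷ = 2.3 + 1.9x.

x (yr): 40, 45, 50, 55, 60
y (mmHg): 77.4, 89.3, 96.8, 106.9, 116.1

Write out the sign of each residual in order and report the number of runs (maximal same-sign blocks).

5 runs

x=40: ŷ = 2.3 + 1.9·40 = 78.3; r = 77.4 − 78.3 = -0.9
x=45: ŷ = 2.3 + 1.9·45 = 87.8; r = 89.3 − 87.8 = 1.5
x=50: ŷ = 2.3 + 1.9·50 = 97.3; r = 96.8 − 97.3 = -0.5
x=55: ŷ = 2.3 + 1.9·55 = 106.8; r = 106.9 − 106.8 = 0.1
x=60: ŷ = 2.3 + 1.9·60 = 116.3; r = 116.1 − 116.3 = -0.2
Signs: − + − + −
Runs: −×1, +×1, −×1, +×1, −×1 → 5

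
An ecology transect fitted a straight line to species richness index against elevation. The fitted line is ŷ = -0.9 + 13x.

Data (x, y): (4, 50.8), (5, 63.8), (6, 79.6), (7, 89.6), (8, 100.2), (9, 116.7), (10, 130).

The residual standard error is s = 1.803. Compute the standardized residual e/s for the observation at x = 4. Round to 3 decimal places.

ŷ = -0.9 + 13·4 = 51.1
e = 50.8 − 51.1 = -0.3
e/s = -0.3 / 1.803 = -0.166

-0.166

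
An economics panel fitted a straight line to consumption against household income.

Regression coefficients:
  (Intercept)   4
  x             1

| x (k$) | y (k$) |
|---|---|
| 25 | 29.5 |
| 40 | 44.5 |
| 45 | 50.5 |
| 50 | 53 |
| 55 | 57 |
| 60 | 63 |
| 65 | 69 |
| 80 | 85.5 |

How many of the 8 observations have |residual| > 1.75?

x=25: ŷ = 4 + 25 = 29; e = 29.5 − 29 = 0.5
x=40: ŷ = 4 + 40 = 44; e = 44.5 − 44 = 0.5
x=45: ŷ = 4 + 45 = 49; e = 50.5 − 49 = 1.5
x=50: ŷ = 4 + 50 = 54; e = 53 − 54 = -1
x=55: ŷ = 4 + 55 = 59; e = 57 − 59 = -2
x=60: ŷ = 4 + 60 = 64; e = 63 − 64 = -1
x=65: ŷ = 4 + 65 = 69; e = 69 − 69 = 0
x=80: ŷ = 4 + 80 = 84; e = 85.5 − 84 = 1.5
|e| > 1.75: x=55 (|e|=2) → 1

1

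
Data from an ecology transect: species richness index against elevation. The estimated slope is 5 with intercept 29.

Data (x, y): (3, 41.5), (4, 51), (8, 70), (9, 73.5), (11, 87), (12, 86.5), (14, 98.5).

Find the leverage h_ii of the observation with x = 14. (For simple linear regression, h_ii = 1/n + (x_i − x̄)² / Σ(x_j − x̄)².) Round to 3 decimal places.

x̄ = (3 + 4 + 8 + 9 + 11 + 12 + 14)/7 = 8.71429
Σ(x − x̄)² = 32.6531 + 22.2245 + 0.510204 + 0.0816327 + 5.22449 + 10.7959 + 27.9388 = 99.4286
h = 1/7 + (5.28571)²/99.4286 = 0.142857 + 0.280993 = 0.424

h = 0.424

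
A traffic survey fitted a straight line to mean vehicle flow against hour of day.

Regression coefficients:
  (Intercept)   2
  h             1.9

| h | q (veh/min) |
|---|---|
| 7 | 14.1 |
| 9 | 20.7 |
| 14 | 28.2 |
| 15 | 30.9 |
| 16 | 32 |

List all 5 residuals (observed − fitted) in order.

-1.2, 1.6, -0.4, 0.4, -0.4

h=7: ŷ = 2 + 1.9·7 = 15.3; r = 14.1 − 15.3 = -1.2
h=9: ŷ = 2 + 1.9·9 = 19.1; r = 20.7 − 19.1 = 1.6
h=14: ŷ = 2 + 1.9·14 = 28.6; r = 28.2 − 28.6 = -0.4
h=15: ŷ = 2 + 1.9·15 = 30.5; r = 30.9 − 30.5 = 0.4
h=16: ŷ = 2 + 1.9·16 = 32.4; r = 32 − 32.4 = -0.4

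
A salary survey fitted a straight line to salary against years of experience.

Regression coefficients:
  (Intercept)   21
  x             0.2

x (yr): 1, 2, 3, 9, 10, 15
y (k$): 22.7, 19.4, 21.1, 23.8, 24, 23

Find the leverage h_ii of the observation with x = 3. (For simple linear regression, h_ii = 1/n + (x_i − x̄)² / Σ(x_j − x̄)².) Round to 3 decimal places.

x̄ = (1 + 2 + 3 + 9 + 10 + 15)/6 = 6.66667
Σ(x − x̄)² = 32.1111 + 21.7778 + 13.4444 + 5.44444 + 11.1111 + 69.4444 = 153.333
h = 1/6 + (-3.66667)²/153.333 = 0.166667 + 0.0876812 = 0.254

h = 0.254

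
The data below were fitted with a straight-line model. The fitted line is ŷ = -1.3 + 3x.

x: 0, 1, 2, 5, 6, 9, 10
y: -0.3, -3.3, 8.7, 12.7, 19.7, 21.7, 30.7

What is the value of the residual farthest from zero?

x=0: ŷ = -1.3 + 3·0 = -1.3; r = -0.3 − (-1.3) = 1
x=1: ŷ = -1.3 + 3·1 = 1.7; r = -3.3 − 1.7 = -5
x=2: ŷ = -1.3 + 3·2 = 4.7; r = 8.7 − 4.7 = 4
x=5: ŷ = -1.3 + 3·5 = 13.7; r = 12.7 − 13.7 = -1
x=6: ŷ = -1.3 + 3·6 = 16.7; r = 19.7 − 16.7 = 3
x=9: ŷ = -1.3 + 3·9 = 25.7; r = 21.7 − 25.7 = -4
x=10: ŷ = -1.3 + 3·10 = 28.7; r = 30.7 − 28.7 = 2
Largest |r| is 5 at x = 1, residual -5.

r = -5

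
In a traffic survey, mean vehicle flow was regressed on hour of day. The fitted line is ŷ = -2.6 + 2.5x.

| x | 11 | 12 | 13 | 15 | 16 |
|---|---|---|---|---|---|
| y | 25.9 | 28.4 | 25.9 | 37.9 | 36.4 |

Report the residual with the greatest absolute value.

r = -4

x=11: ŷ = -2.6 + 2.5·11 = 24.9; r = 25.9 − 24.9 = 1
x=12: ŷ = -2.6 + 2.5·12 = 27.4; r = 28.4 − 27.4 = 1
x=13: ŷ = -2.6 + 2.5·13 = 29.9; r = 25.9 − 29.9 = -4
x=15: ŷ = -2.6 + 2.5·15 = 34.9; r = 37.9 − 34.9 = 3
x=16: ŷ = -2.6 + 2.5·16 = 37.4; r = 36.4 − 37.4 = -1
Largest |r| is 4 at x = 13, residual -4.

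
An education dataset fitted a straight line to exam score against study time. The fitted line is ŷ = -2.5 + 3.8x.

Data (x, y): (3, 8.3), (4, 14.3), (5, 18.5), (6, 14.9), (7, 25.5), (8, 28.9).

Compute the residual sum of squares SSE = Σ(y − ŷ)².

SSE = 39.04

x=3: ŷ = -2.5 + 3.8·3 = 8.9; e = 8.3 − 8.9 = -0.6
x=4: ŷ = -2.5 + 3.8·4 = 12.7; e = 14.3 − 12.7 = 1.6
x=5: ŷ = -2.5 + 3.8·5 = 16.5; e = 18.5 − 16.5 = 2
x=6: ŷ = -2.5 + 3.8·6 = 20.3; e = 14.9 − 20.3 = -5.4
x=7: ŷ = -2.5 + 3.8·7 = 24.1; e = 25.5 − 24.1 = 1.4
x=8: ŷ = -2.5 + 3.8·8 = 27.9; e = 28.9 − 27.9 = 1
SSE = 0.36 + 2.56 + 4 + 29.16 + 1.96 + 1 = 39.04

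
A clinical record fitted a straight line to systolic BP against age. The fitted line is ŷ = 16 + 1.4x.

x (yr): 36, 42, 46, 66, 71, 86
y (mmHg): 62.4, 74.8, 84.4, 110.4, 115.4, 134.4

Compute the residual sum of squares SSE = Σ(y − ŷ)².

SSE = 40

x=36: ŷ = 16 + 1.4·36 = 66.4; e = 62.4 − 66.4 = -4
x=42: ŷ = 16 + 1.4·42 = 74.8; e = 74.8 − 74.8 = 0
x=46: ŷ = 16 + 1.4·46 = 80.4; e = 84.4 − 80.4 = 4
x=66: ŷ = 16 + 1.4·66 = 108.4; e = 110.4 − 108.4 = 2
x=71: ŷ = 16 + 1.4·71 = 115.4; e = 115.4 − 115.4 = 0
x=86: ŷ = 16 + 1.4·86 = 136.4; e = 134.4 − 136.4 = -2
SSE = 16 + 0 + 16 + 4 + 0 + 4 = 40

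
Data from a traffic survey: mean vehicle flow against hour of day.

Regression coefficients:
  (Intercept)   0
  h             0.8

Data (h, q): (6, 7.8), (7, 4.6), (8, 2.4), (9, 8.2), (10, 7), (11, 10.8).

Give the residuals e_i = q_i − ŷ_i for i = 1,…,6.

3, -1, -4, 1, -1, 2

h=6: ŷ = 0.8·6 = 4.8; e = 7.8 − 4.8 = 3
h=7: ŷ = 0.8·7 = 5.6; e = 4.6 − 5.6 = -1
h=8: ŷ = 0.8·8 = 6.4; e = 2.4 − 6.4 = -4
h=9: ŷ = 0.8·9 = 7.2; e = 8.2 − 7.2 = 1
h=10: ŷ = 0.8·10 = 8; e = 7 − 8 = -1
h=11: ŷ = 0.8·11 = 8.8; e = 10.8 − 8.8 = 2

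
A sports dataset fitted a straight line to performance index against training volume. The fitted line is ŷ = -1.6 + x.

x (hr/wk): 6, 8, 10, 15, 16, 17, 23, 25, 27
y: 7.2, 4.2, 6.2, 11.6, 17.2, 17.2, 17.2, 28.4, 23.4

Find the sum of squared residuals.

SSE = 78.48

x=6: ŷ = -1.6 + 6 = 4.4; r = 7.2 − 4.4 = 2.8
x=8: ŷ = -1.6 + 8 = 6.4; r = 4.2 − 6.4 = -2.2
x=10: ŷ = -1.6 + 10 = 8.4; r = 6.2 − 8.4 = -2.2
x=15: ŷ = -1.6 + 15 = 13.4; r = 11.6 − 13.4 = -1.8
x=16: ŷ = -1.6 + 16 = 14.4; r = 17.2 − 14.4 = 2.8
x=17: ŷ = -1.6 + 17 = 15.4; r = 17.2 − 15.4 = 1.8
x=23: ŷ = -1.6 + 23 = 21.4; r = 17.2 − 21.4 = -4.2
x=25: ŷ = -1.6 + 25 = 23.4; r = 28.4 − 23.4 = 5
x=27: ŷ = -1.6 + 27 = 25.4; r = 23.4 − 25.4 = -2
SSE = 7.84 + 4.84 + 4.84 + 3.24 + 7.84 + 3.24 + 17.64 + 25 + 4 = 78.48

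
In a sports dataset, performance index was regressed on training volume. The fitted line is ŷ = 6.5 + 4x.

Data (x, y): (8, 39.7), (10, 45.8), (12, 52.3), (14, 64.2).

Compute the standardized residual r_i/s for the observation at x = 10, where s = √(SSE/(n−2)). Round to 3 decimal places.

-0.319

x=8: ŷ = 6.5 + 4·8 = 38.5; r = 39.7 − 38.5 = 1.2
x=10: ŷ = 6.5 + 4·10 = 46.5; r = 45.8 − 46.5 = -0.7
x=12: ŷ = 6.5 + 4·12 = 54.5; r = 52.3 − 54.5 = -2.2
x=14: ŷ = 6.5 + 4·14 = 62.5; r = 64.2 − 62.5 = 1.7
SSE = 1.44 + 0.49 + 4.84 + 2.89 = 9.66
s = √(9.66/2) = 2.19773
r/s = -0.7 / 2.19773 = -0.319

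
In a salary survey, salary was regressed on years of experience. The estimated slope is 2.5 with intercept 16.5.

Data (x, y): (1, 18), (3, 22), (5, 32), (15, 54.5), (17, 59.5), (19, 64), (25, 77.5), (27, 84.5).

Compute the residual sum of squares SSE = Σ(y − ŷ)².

x=1: ŷ = 16.5 + 2.5·1 = 19; r = 18 − 19 = -1
x=3: ŷ = 16.5 + 2.5·3 = 24; r = 22 − 24 = -2
x=5: ŷ = 16.5 + 2.5·5 = 29; r = 32 − 29 = 3
x=15: ŷ = 16.5 + 2.5·15 = 54; r = 54.5 − 54 = 0.5
x=17: ŷ = 16.5 + 2.5·17 = 59; r = 59.5 − 59 = 0.5
x=19: ŷ = 16.5 + 2.5·19 = 64; r = 64 − 64 = 0
x=25: ŷ = 16.5 + 2.5·25 = 79; r = 77.5 − 79 = -1.5
x=27: ŷ = 16.5 + 2.5·27 = 84; r = 84.5 − 84 = 0.5
SSE = 1 + 4 + 9 + 0.25 + 0.25 + 0 + 2.25 + 0.25 = 17

SSE = 17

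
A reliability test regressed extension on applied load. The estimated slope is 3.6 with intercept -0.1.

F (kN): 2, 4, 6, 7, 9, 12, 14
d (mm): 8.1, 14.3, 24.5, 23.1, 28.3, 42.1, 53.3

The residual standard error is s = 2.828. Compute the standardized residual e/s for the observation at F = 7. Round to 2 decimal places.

-0.71

d̂ = -0.1 + 3.6·7 = 25.1
e = 23.1 − 25.1 = -2
e/s = -2 / 2.828 = -0.71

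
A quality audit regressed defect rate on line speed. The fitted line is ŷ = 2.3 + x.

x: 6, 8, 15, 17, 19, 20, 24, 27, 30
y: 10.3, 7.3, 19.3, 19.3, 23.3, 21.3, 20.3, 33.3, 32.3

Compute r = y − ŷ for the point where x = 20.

r = -1

ŷ = 2.3 + 20 = 22.3
r = 21.3 − 22.3 = -1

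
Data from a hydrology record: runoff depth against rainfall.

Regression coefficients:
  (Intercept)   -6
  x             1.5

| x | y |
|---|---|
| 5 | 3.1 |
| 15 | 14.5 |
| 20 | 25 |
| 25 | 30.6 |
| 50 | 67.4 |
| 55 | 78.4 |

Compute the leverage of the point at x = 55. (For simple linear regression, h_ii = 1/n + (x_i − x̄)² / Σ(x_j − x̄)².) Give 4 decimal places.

h = 0.5252

x̄ = (5 + 15 + 20 + 25 + 50 + 55)/6 = 28.3333
Σ(x − x̄)² = 544.444 + 177.778 + 69.4444 + 11.1111 + 469.444 + 711.111 = 1983.33
h = 1/6 + (26.6667)²/1983.33 = 0.166667 + 0.358543 = 0.5252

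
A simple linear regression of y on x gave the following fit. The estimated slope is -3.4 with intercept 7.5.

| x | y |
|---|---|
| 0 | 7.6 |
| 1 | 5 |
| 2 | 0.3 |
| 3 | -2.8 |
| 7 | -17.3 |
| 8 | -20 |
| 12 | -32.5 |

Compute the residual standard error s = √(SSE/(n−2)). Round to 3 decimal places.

x=0: ŷ = 7.5 − 3.4·0 = 7.5; e = 7.6 − 7.5 = 0.1
x=1: ŷ = 7.5 − 3.4·1 = 4.1; e = 5 − 4.1 = 0.9
x=2: ŷ = 7.5 − 3.4·2 = 0.7; e = 0.3 − 0.7 = -0.4
x=3: ŷ = 7.5 − 3.4·3 = -2.7; e = -2.8 − (-2.7) = -0.1
x=7: ŷ = 7.5 − 3.4·7 = -16.3; e = -17.3 − (-16.3) = -1
x=8: ŷ = 7.5 − 3.4·8 = -19.7; e = -20 − (-19.7) = -0.3
x=12: ŷ = 7.5 − 3.4·12 = -33.3; e = -32.5 − (-33.3) = 0.8
SSE = 0.01 + 0.81 + 0.16 + 0.01 + 1 + 0.09 + 0.64 = 2.72
s = √(2.72/5) = √0.544 ≈ 0.738

s = 0.738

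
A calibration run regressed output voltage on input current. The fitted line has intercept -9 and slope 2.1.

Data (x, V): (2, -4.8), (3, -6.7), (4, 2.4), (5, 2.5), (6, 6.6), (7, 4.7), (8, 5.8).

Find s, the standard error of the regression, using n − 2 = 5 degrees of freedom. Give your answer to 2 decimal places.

x=2: V̂ = -9 + 2.1·2 = -4.8; e = -4.8 − (-4.8) = 0
x=3: V̂ = -9 + 2.1·3 = -2.7; e = -6.7 − (-2.7) = -4
x=4: V̂ = -9 + 2.1·4 = -0.6; e = 2.4 − (-0.6) = 3
x=5: V̂ = -9 + 2.1·5 = 1.5; e = 2.5 − 1.5 = 1
x=6: V̂ = -9 + 2.1·6 = 3.6; e = 6.6 − 3.6 = 3
x=7: V̂ = -9 + 2.1·7 = 5.7; e = 4.7 − 5.7 = -1
x=8: V̂ = -9 + 2.1·8 = 7.8; e = 5.8 − 7.8 = -2
SSE = 0 + 16 + 9 + 1 + 9 + 1 + 4 = 40
s = √(40/5) = √8 ≈ 2.83

s = 2.83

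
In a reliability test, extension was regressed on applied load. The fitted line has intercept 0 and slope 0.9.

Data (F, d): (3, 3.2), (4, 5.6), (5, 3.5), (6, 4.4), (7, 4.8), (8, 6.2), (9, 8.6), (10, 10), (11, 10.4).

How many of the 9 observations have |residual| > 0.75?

6

F=3: ŷ = 0.9·3 = 2.7; r = 3.2 − 2.7 = 0.5
F=4: ŷ = 0.9·4 = 3.6; r = 5.6 − 3.6 = 2
F=5: ŷ = 0.9·5 = 4.5; r = 3.5 − 4.5 = -1
F=6: ŷ = 0.9·6 = 5.4; r = 4.4 − 5.4 = -1
F=7: ŷ = 0.9·7 = 6.3; r = 4.8 − 6.3 = -1.5
F=8: ŷ = 0.9·8 = 7.2; r = 6.2 − 7.2 = -1
F=9: ŷ = 0.9·9 = 8.1; r = 8.6 − 8.1 = 0.5
F=10: ŷ = 0.9·10 = 9; r = 10 − 9 = 1
F=11: ŷ = 0.9·11 = 9.9; r = 10.4 − 9.9 = 0.5
|r| > 0.75: F=4 (|r|=2), F=5 (|r|=1), F=6 (|r|=1), F=7 (|r|=1.5), F=8 (|r|=1), F=10 (|r|=1) → 6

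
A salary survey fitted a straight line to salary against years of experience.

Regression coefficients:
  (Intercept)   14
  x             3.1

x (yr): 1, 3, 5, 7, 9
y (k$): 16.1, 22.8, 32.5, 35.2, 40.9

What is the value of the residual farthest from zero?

x=1: ŷ = 14 + 3.1·1 = 17.1; e = 16.1 − 17.1 = -1
x=3: ŷ = 14 + 3.1·3 = 23.3; e = 22.8 − 23.3 = -0.5
x=5: ŷ = 14 + 3.1·5 = 29.5; e = 32.5 − 29.5 = 3
x=7: ŷ = 14 + 3.1·7 = 35.7; e = 35.2 − 35.7 = -0.5
x=9: ŷ = 14 + 3.1·9 = 41.9; e = 40.9 − 41.9 = -1
Largest |e| is 3 at x = 5, residual 3.

e = 3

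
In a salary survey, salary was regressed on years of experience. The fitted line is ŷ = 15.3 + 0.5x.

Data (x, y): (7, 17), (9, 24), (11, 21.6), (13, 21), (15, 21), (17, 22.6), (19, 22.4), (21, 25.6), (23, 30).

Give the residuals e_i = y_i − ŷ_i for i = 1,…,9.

x=7: ŷ = 15.3 + 0.5·7 = 18.8; e = 17 − 18.8 = -1.8
x=9: ŷ = 15.3 + 0.5·9 = 19.8; e = 24 − 19.8 = 4.2
x=11: ŷ = 15.3 + 0.5·11 = 20.8; e = 21.6 − 20.8 = 0.8
x=13: ŷ = 15.3 + 0.5·13 = 21.8; e = 21 − 21.8 = -0.8
x=15: ŷ = 15.3 + 0.5·15 = 22.8; e = 21 − 22.8 = -1.8
x=17: ŷ = 15.3 + 0.5·17 = 23.8; e = 22.6 − 23.8 = -1.2
x=19: ŷ = 15.3 + 0.5·19 = 24.8; e = 22.4 − 24.8 = -2.4
x=21: ŷ = 15.3 + 0.5·21 = 25.8; e = 25.6 − 25.8 = -0.2
x=23: ŷ = 15.3 + 0.5·23 = 26.8; e = 30 − 26.8 = 3.2

-1.8, 4.2, 0.8, -0.8, -1.8, -1.2, -2.4, -0.2, 3.2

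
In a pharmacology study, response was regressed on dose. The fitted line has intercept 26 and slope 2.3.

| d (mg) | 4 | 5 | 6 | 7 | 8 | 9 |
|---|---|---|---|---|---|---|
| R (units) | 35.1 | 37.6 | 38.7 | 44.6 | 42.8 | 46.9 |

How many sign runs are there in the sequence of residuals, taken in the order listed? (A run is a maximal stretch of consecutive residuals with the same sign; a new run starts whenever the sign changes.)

6 runs

d=4: R̂ = 26 + 2.3·4 = 35.2; e = 35.1 − 35.2 = -0.1
d=5: R̂ = 26 + 2.3·5 = 37.5; e = 37.6 − 37.5 = 0.1
d=6: R̂ = 26 + 2.3·6 = 39.8; e = 38.7 − 39.8 = -1.1
d=7: R̂ = 26 + 2.3·7 = 42.1; e = 44.6 − 42.1 = 2.5
d=8: R̂ = 26 + 2.3·8 = 44.4; e = 42.8 − 44.4 = -1.6
d=9: R̂ = 26 + 2.3·9 = 46.7; e = 46.9 − 46.7 = 0.2
Signs: − + − + − +
Runs: −×1, +×1, −×1, +×1, −×1, +×1 → 6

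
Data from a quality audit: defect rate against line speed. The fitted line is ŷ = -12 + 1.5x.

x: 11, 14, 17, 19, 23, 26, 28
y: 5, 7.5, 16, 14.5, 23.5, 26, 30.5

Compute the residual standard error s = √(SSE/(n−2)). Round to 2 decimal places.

x=11: ŷ = -12 + 1.5·11 = 4.5; r = 5 − 4.5 = 0.5
x=14: ŷ = -12 + 1.5·14 = 9; r = 7.5 − 9 = -1.5
x=17: ŷ = -12 + 1.5·17 = 13.5; r = 16 − 13.5 = 2.5
x=19: ŷ = -12 + 1.5·19 = 16.5; r = 14.5 − 16.5 = -2
x=23: ŷ = -12 + 1.5·23 = 22.5; r = 23.5 − 22.5 = 1
x=26: ŷ = -12 + 1.5·26 = 27; r = 26 − 27 = -1
x=28: ŷ = -12 + 1.5·28 = 30; r = 30.5 − 30 = 0.5
SSE = 0.25 + 2.25 + 6.25 + 4 + 1 + 1 + 0.25 = 15
s = √(15/5) = √3 ≈ 1.73

s = 1.73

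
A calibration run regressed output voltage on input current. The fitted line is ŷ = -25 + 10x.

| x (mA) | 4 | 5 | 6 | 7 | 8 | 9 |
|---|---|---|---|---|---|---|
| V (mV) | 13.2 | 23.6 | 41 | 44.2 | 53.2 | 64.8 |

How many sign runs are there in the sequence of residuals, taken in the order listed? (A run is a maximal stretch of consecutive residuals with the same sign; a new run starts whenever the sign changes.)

3 runs

x=4: ŷ = -25 + 10·4 = 15; e = 13.2 − 15 = -1.8
x=5: ŷ = -25 + 10·5 = 25; e = 23.6 − 25 = -1.4
x=6: ŷ = -25 + 10·6 = 35; e = 41 − 35 = 6
x=7: ŷ = -25 + 10·7 = 45; e = 44.2 − 45 = -0.8
x=8: ŷ = -25 + 10·8 = 55; e = 53.2 − 55 = -1.8
x=9: ŷ = -25 + 10·9 = 65; e = 64.8 − 65 = -0.2
Signs: − − + − − −
Runs: −×2, +×1, −×3 → 3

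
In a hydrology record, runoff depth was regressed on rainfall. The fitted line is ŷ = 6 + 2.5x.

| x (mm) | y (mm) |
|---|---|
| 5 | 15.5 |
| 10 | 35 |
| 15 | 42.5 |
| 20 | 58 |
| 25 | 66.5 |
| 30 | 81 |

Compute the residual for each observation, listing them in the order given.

x=5: ŷ = 6 + 2.5·5 = 18.5; r = 15.5 − 18.5 = -3
x=10: ŷ = 6 + 2.5·10 = 31; r = 35 − 31 = 4
x=15: ŷ = 6 + 2.5·15 = 43.5; r = 42.5 − 43.5 = -1
x=20: ŷ = 6 + 2.5·20 = 56; r = 58 − 56 = 2
x=25: ŷ = 6 + 2.5·25 = 68.5; r = 66.5 − 68.5 = -2
x=30: ŷ = 6 + 2.5·30 = 81; r = 81 − 81 = 0

-3, 4, -1, 2, -2, 0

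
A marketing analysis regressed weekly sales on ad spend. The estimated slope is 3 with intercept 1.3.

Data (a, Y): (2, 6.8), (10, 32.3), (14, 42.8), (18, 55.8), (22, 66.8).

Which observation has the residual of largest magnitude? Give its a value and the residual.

a=2: Ŷ = 1.3 + 3·2 = 7.3; e = 6.8 − 7.3 = -0.5
a=10: Ŷ = 1.3 + 3·10 = 31.3; e = 32.3 − 31.3 = 1
a=14: Ŷ = 1.3 + 3·14 = 43.3; e = 42.8 − 43.3 = -0.5
a=18: Ŷ = 1.3 + 3·18 = 55.3; e = 55.8 − 55.3 = 0.5
a=22: Ŷ = 1.3 + 3·22 = 67.3; e = 66.8 − 67.3 = -0.5
Largest |e| is 1 at a = 10, residual 1.

a = 10, e = 1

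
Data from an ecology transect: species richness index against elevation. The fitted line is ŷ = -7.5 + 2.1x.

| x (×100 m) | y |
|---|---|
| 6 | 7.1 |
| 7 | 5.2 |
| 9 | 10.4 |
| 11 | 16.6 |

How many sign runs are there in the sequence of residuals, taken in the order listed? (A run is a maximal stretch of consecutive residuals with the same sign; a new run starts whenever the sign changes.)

3 runs

x=6: ŷ = -7.5 + 2.1·6 = 5.1; r = 7.1 − 5.1 = 2
x=7: ŷ = -7.5 + 2.1·7 = 7.2; r = 5.2 − 7.2 = -2
x=9: ŷ = -7.5 + 2.1·9 = 11.4; r = 10.4 − 11.4 = -1
x=11: ŷ = -7.5 + 2.1·11 = 15.6; r = 16.6 − 15.6 = 1
Signs: + − − +
Runs: +×1, −×2, +×1 → 3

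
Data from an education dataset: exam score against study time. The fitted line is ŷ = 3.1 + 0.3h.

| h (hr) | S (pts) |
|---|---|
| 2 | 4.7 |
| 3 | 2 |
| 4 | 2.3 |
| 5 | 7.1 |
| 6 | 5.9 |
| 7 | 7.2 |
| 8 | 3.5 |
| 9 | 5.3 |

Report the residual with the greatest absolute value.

r = 2.5

h=2: ŷ = 3.1 + 0.3·2 = 3.7; r = 4.7 − 3.7 = 1
h=3: ŷ = 3.1 + 0.3·3 = 4; r = 2 − 4 = -2
h=4: ŷ = 3.1 + 0.3·4 = 4.3; r = 2.3 − 4.3 = -2
h=5: ŷ = 3.1 + 0.3·5 = 4.6; r = 7.1 − 4.6 = 2.5
h=6: ŷ = 3.1 + 0.3·6 = 4.9; r = 5.9 − 4.9 = 1
h=7: ŷ = 3.1 + 0.3·7 = 5.2; r = 7.2 − 5.2 = 2
h=8: ŷ = 3.1 + 0.3·8 = 5.5; r = 3.5 − 5.5 = -2
h=9: ŷ = 3.1 + 0.3·9 = 5.8; r = 5.3 − 5.8 = -0.5
Largest |r| is 2.5 at h = 5, residual 2.5.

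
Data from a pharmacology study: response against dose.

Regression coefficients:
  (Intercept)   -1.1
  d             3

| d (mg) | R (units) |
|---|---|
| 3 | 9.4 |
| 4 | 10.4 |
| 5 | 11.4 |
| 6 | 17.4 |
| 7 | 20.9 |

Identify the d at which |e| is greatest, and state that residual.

d = 5, e = -2.5

d=3: R̂ = -1.1 + 3·3 = 7.9; e = 9.4 − 7.9 = 1.5
d=4: R̂ = -1.1 + 3·4 = 10.9; e = 10.4 − 10.9 = -0.5
d=5: R̂ = -1.1 + 3·5 = 13.9; e = 11.4 − 13.9 = -2.5
d=6: R̂ = -1.1 + 3·6 = 16.9; e = 17.4 − 16.9 = 0.5
d=7: R̂ = -1.1 + 3·7 = 19.9; e = 20.9 − 19.9 = 1
Largest |e| is 2.5 at d = 5, residual -2.5.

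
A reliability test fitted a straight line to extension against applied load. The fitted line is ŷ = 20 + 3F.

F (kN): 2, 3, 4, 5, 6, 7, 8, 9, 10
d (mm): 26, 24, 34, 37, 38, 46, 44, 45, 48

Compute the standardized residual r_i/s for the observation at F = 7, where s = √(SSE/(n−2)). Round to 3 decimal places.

F=2: ŷ = 20 + 3·2 = 26; r = 26 − 26 = 0
F=3: ŷ = 20 + 3·3 = 29; r = 24 − 29 = -5
F=4: ŷ = 20 + 3·4 = 32; r = 34 − 32 = 2
F=5: ŷ = 20 + 3·5 = 35; r = 37 − 35 = 2
F=6: ŷ = 20 + 3·6 = 38; r = 38 − 38 = 0
F=7: ŷ = 20 + 3·7 = 41; r = 46 − 41 = 5
F=8: ŷ = 20 + 3·8 = 44; r = 44 − 44 = 0
F=9: ŷ = 20 + 3·9 = 47; r = 45 − 47 = -2
F=10: ŷ = 20 + 3·10 = 50; r = 48 − 50 = -2
SSE = 0 + 25 + 4 + 4 + 0 + 25 + 0 + 4 + 4 = 66
s = √(66/7) = 3.0706
r/s = 5 / 3.0706 = 1.628

1.628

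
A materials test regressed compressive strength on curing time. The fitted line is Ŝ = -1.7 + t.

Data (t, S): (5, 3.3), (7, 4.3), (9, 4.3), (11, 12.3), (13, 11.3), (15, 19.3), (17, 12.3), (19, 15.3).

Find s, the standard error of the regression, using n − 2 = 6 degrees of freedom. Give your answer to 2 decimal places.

s = 3.37

t=5: Ŝ = -1.7 + 5 = 3.3; r = 3.3 − 3.3 = 0
t=7: Ŝ = -1.7 + 7 = 5.3; r = 4.3 − 5.3 = -1
t=9: Ŝ = -1.7 + 9 = 7.3; r = 4.3 − 7.3 = -3
t=11: Ŝ = -1.7 + 11 = 9.3; r = 12.3 − 9.3 = 3
t=13: Ŝ = -1.7 + 13 = 11.3; r = 11.3 − 11.3 = 0
t=15: Ŝ = -1.7 + 15 = 13.3; r = 19.3 − 13.3 = 6
t=17: Ŝ = -1.7 + 17 = 15.3; r = 12.3 − 15.3 = -3
t=19: Ŝ = -1.7 + 19 = 17.3; r = 15.3 − 17.3 = -2
SSE = 0 + 1 + 9 + 9 + 0 + 36 + 9 + 4 = 68
s = √(68/6) = √11.3333 ≈ 3.37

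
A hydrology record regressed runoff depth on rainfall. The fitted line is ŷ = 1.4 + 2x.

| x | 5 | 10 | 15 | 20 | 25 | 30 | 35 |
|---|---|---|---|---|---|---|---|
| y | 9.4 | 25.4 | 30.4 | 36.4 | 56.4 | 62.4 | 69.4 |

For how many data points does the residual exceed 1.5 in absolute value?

x=5: ŷ = 1.4 + 2·5 = 11.4; e = 9.4 − 11.4 = -2
x=10: ŷ = 1.4 + 2·10 = 21.4; e = 25.4 − 21.4 = 4
x=15: ŷ = 1.4 + 2·15 = 31.4; e = 30.4 − 31.4 = -1
x=20: ŷ = 1.4 + 2·20 = 41.4; e = 36.4 − 41.4 = -5
x=25: ŷ = 1.4 + 2·25 = 51.4; e = 56.4 − 51.4 = 5
x=30: ŷ = 1.4 + 2·30 = 61.4; e = 62.4 − 61.4 = 1
x=35: ŷ = 1.4 + 2·35 = 71.4; e = 69.4 − 71.4 = -2
|e| > 1.5: x=5 (|e|=2), x=10 (|e|=4), x=20 (|e|=5), x=25 (|e|=5), x=35 (|e|=2) → 5

5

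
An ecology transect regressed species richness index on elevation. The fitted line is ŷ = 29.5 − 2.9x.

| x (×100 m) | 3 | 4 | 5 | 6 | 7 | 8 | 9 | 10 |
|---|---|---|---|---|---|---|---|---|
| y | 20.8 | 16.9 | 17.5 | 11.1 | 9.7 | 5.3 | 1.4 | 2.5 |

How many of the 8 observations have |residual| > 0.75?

x=3: ŷ = 29.5 − 2.9·3 = 20.8; e = 20.8 − 20.8 = 0
x=4: ŷ = 29.5 − 2.9·4 = 17.9; e = 16.9 − 17.9 = -1
x=5: ŷ = 29.5 − 2.9·5 = 15; e = 17.5 − 15 = 2.5
x=6: ŷ = 29.5 − 2.9·6 = 12.1; e = 11.1 − 12.1 = -1
x=7: ŷ = 29.5 − 2.9·7 = 9.2; e = 9.7 − 9.2 = 0.5
x=8: ŷ = 29.5 − 2.9·8 = 6.3; e = 5.3 − 6.3 = -1
x=9: ŷ = 29.5 − 2.9·9 = 3.4; e = 1.4 − 3.4 = -2
x=10: ŷ = 29.5 − 2.9·10 = 0.5; e = 2.5 − 0.5 = 2
|e| > 0.75: x=4 (|e|=1), x=5 (|e|=2.5), x=6 (|e|=1), x=8 (|e|=1), x=9 (|e|=2), x=10 (|e|=2) → 6

6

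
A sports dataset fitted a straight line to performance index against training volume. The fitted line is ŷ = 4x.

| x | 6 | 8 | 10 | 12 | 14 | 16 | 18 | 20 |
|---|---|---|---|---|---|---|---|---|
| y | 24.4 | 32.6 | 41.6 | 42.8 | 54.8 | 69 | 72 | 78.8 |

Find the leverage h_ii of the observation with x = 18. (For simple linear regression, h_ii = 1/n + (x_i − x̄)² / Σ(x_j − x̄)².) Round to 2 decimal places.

x̄ = (6 + 8 + 10 + 12 + 14 + 16 + 18 + 20)/8 = 13
Σ(x − x̄)² = 49 + 25 + 9 + 1 + 1 + 9 + 25 + 49 = 168
h = 1/8 + (5)²/168 = 0.125 + 0.14881 = 0.27

h = 0.27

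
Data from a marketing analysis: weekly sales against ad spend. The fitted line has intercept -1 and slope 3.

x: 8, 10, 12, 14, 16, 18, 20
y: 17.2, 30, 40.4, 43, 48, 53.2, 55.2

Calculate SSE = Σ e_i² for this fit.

x=8: ŷ = -1 + 3·8 = 23; e = 17.2 − 23 = -5.8
x=10: ŷ = -1 + 3·10 = 29; e = 30 − 29 = 1
x=12: ŷ = -1 + 3·12 = 35; e = 40.4 − 35 = 5.4
x=14: ŷ = -1 + 3·14 = 41; e = 43 − 41 = 2
x=16: ŷ = -1 + 3·16 = 47; e = 48 − 47 = 1
x=18: ŷ = -1 + 3·18 = 53; e = 53.2 − 53 = 0.2
x=20: ŷ = -1 + 3·20 = 59; e = 55.2 − 59 = -3.8
SSE = 33.64 + 1 + 29.16 + 4 + 1 + 0.04 + 14.44 = 83.28

SSE = 83.28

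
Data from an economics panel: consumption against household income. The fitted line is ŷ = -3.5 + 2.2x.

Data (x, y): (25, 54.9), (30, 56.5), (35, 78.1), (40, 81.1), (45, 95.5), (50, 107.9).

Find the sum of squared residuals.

x=25: ŷ = -3.5 + 2.2·25 = 51.5; r = 54.9 − 51.5 = 3.4
x=30: ŷ = -3.5 + 2.2·30 = 62.5; r = 56.5 − 62.5 = -6
x=35: ŷ = -3.5 + 2.2·35 = 73.5; r = 78.1 − 73.5 = 4.6
x=40: ŷ = -3.5 + 2.2·40 = 84.5; r = 81.1 − 84.5 = -3.4
x=45: ŷ = -3.5 + 2.2·45 = 95.5; r = 95.5 − 95.5 = 0
x=50: ŷ = -3.5 + 2.2·50 = 106.5; r = 107.9 − 106.5 = 1.4
SSE = 11.56 + 36 + 21.16 + 11.56 + 0 + 1.96 = 82.24

SSE = 82.24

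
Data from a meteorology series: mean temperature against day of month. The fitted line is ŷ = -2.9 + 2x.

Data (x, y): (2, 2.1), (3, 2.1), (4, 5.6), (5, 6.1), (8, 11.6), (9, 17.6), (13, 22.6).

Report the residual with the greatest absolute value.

x=2: ŷ = -2.9 + 2·2 = 1.1; r = 2.1 − 1.1 = 1
x=3: ŷ = -2.9 + 2·3 = 3.1; r = 2.1 − 3.1 = -1
x=4: ŷ = -2.9 + 2·4 = 5.1; r = 5.6 − 5.1 = 0.5
x=5: ŷ = -2.9 + 2·5 = 7.1; r = 6.1 − 7.1 = -1
x=8: ŷ = -2.9 + 2·8 = 13.1; r = 11.6 − 13.1 = -1.5
x=9: ŷ = -2.9 + 2·9 = 15.1; r = 17.6 − 15.1 = 2.5
x=13: ŷ = -2.9 + 2·13 = 23.1; r = 22.6 − 23.1 = -0.5
Largest |r| is 2.5 at x = 9, residual 2.5.

r = 2.5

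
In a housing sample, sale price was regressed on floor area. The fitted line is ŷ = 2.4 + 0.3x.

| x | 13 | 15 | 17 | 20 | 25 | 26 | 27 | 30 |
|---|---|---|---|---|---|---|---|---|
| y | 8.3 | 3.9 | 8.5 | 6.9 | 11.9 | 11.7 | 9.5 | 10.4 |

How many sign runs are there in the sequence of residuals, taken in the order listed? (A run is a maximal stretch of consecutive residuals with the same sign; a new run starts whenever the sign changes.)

6 runs

x=13: ŷ = 2.4 + 0.3·13 = 6.3; r = 8.3 − 6.3 = 2
x=15: ŷ = 2.4 + 0.3·15 = 6.9; r = 3.9 − 6.9 = -3
x=17: ŷ = 2.4 + 0.3·17 = 7.5; r = 8.5 − 7.5 = 1
x=20: ŷ = 2.4 + 0.3·20 = 8.4; r = 6.9 − 8.4 = -1.5
x=25: ŷ = 2.4 + 0.3·25 = 9.9; r = 11.9 − 9.9 = 2
x=26: ŷ = 2.4 + 0.3·26 = 10.2; r = 11.7 − 10.2 = 1.5
x=27: ŷ = 2.4 + 0.3·27 = 10.5; r = 9.5 − 10.5 = -1
x=30: ŷ = 2.4 + 0.3·30 = 11.4; r = 10.4 − 11.4 = -1
Signs: + − + − + + − −
Runs: +×1, −×1, +×1, −×1, +×2, −×2 → 6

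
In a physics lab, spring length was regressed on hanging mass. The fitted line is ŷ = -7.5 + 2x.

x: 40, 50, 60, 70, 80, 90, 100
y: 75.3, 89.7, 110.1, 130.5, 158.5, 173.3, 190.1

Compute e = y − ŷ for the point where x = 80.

ŷ = -7.5 + 2·80 = 152.5
e = 158.5 − 152.5 = 6

e = 6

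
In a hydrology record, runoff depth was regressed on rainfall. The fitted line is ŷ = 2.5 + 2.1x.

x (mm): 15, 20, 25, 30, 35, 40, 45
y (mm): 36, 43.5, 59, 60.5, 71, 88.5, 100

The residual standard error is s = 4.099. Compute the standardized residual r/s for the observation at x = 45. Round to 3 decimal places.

ŷ = 2.5 + 2.1·45 = 97
r = 100 − 97 = 3
r/s = 3 / 4.099 = 0.732

0.732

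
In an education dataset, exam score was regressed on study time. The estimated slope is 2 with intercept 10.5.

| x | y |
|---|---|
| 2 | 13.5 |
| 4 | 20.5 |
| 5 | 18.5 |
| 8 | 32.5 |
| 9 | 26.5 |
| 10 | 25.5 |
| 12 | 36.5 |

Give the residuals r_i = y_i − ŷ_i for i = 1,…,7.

x=2: ŷ = 10.5 + 2·2 = 14.5; r = 13.5 − 14.5 = -1
x=4: ŷ = 10.5 + 2·4 = 18.5; r = 20.5 − 18.5 = 2
x=5: ŷ = 10.5 + 2·5 = 20.5; r = 18.5 − 20.5 = -2
x=8: ŷ = 10.5 + 2·8 = 26.5; r = 32.5 − 26.5 = 6
x=9: ŷ = 10.5 + 2·9 = 28.5; r = 26.5 − 28.5 = -2
x=10: ŷ = 10.5 + 2·10 = 30.5; r = 25.5 − 30.5 = -5
x=12: ŷ = 10.5 + 2·12 = 34.5; r = 36.5 − 34.5 = 2

-1, 2, -2, 6, -2, -5, 2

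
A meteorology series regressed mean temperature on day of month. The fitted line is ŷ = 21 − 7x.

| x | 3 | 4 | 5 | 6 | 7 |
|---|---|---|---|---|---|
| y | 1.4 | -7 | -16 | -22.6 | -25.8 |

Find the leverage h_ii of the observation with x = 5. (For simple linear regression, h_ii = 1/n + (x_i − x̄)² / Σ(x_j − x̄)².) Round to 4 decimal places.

x̄ = (3 + 4 + 5 + 6 + 7)/5 = 5
Σ(x − x̄)² = 4 + 1 + 0 + 1 + 4 = 10
h = 1/5 + (0)²/10 = 0.2 + 0 = 0.2000

h = 0.2000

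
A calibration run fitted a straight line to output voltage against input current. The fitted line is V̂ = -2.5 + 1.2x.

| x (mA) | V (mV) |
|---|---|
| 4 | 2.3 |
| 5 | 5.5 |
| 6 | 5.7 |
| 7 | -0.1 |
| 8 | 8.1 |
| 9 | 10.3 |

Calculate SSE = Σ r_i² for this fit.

x=4: V̂ = -2.5 + 1.2·4 = 2.3; r = 2.3 − 2.3 = 0
x=5: V̂ = -2.5 + 1.2·5 = 3.5; r = 5.5 − 3.5 = 2
x=6: V̂ = -2.5 + 1.2·6 = 4.7; r = 5.7 − 4.7 = 1
x=7: V̂ = -2.5 + 1.2·7 = 5.9; r = -0.1 − 5.9 = -6
x=8: V̂ = -2.5 + 1.2·8 = 7.1; r = 8.1 − 7.1 = 1
x=9: V̂ = -2.5 + 1.2·9 = 8.3; r = 10.3 − 8.3 = 2
SSE = 0 + 4 + 1 + 36 + 1 + 4 = 46

SSE = 46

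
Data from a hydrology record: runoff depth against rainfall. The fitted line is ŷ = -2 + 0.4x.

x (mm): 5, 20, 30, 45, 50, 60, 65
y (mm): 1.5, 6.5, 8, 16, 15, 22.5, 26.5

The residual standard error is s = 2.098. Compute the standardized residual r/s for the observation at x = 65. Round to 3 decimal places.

ŷ = -2 + 0.4·65 = 24
r = 26.5 − 24 = 2.5
r/s = 2.5 / 2.098 = 1.192

1.192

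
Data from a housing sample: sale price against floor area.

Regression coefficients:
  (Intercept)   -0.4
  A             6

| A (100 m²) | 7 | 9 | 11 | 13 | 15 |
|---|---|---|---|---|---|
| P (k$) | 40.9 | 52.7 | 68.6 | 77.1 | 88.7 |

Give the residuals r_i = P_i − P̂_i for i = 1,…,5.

-0.7, -0.9, 3, -0.5, -0.9

A=7: P̂ = -0.4 + 6·7 = 41.6; r = 40.9 − 41.6 = -0.7
A=9: P̂ = -0.4 + 6·9 = 53.6; r = 52.7 − 53.6 = -0.9
A=11: P̂ = -0.4 + 6·11 = 65.6; r = 68.6 − 65.6 = 3
A=13: P̂ = -0.4 + 6·13 = 77.6; r = 77.1 − 77.6 = -0.5
A=15: P̂ = -0.4 + 6·15 = 89.6; r = 88.7 − 89.6 = -0.9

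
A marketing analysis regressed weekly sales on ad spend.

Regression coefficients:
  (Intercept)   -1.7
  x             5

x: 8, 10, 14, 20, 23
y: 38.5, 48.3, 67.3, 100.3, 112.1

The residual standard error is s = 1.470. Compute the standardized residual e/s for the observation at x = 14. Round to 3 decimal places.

ŷ = -1.7 + 5·14 = 68.3
e = 67.3 − 68.3 = -1
e/s = -1 / 1.470 = -0.680

-0.680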